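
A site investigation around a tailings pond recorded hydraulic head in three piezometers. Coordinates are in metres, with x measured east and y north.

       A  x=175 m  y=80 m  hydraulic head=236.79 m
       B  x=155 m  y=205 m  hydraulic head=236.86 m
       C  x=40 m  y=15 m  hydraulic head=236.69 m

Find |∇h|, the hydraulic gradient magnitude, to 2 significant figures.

0.00077

Taking A as reference: B−A = (-20, 125, +0.07); C−A = (-135, -65, -0.10).
Solve a·Δx + b·Δy = Δh: det = (-20)·(-65) − (-135)·125 = 18175.
∂h/∂x = [(+0.07)·(-65) − (-0.10)·125] / 18175 = +0.0004374
∂h/∂y = [(-20)·(-0.10) − (-135)·(+0.07)] / 18175 = +0.0006300
|∇h| = √(0.0004374² + 0.0006300²) = 0.000767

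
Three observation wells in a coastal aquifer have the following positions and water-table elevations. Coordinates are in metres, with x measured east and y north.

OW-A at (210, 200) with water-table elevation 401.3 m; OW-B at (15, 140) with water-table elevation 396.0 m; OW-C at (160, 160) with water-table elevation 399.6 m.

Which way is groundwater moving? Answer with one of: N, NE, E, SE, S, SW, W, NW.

Differences from OW-A: to OW-B (Δx, Δy, Δh) = (-195, -60, -5.3); to OW-C = (-50, -40, -1.7).
Determinant of the coordinate differences = (-195)·(-40) − (-50)·(-60) = 4800.
∂h/∂x = [(-5.3)·(-40) − (-1.7)·(-60)] / 4800 = +0.02292
∂h/∂y = [(-195)·(-1.7) − (-50)·(-5.3)] / 4800 = +0.01385
Flow = −∇h = (-0.02292 east, -0.01385 north), which points southwest.

SW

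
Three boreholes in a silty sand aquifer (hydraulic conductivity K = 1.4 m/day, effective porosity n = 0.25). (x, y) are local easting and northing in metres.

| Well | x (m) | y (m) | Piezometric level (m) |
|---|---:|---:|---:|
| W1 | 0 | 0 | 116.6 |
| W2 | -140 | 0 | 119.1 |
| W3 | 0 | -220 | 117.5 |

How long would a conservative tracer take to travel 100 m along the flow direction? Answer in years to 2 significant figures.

2.7 years

∂h/∂x = (119.1 − 116.6) / (-140 − 0) = -0.01786
∂h/∂y = (117.5 − 116.6) / (-220 − 0) = -0.004091
|∇h| = √(-0.01786² + -0.004091²) = 0.01832
Seepage velocity v = K·i/n = 1.4 × 0.01832 / 0.25 = 0.1026 m/day.
t = 100 / 0.1026 = 974.7 days = 2.67 years.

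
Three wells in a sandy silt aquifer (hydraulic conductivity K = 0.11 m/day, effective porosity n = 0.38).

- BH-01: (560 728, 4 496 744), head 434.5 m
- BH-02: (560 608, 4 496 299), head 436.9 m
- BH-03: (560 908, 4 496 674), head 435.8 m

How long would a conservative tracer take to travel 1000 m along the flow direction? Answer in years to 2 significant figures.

Differences from BH-01: to BH-02 (Δx, Δy, Δh) = (-120, -445, +2.4); to BH-03 = (180, -70, +1.3).
Solve a·Δx + b·Δy = Δh: det = (-120)·(-70) − 180·(-445) = 88500.
∂h/∂x = [(+2.4)·(-70) − (+1.3)·(-445)] / 88500 = +0.004638
∂h/∂y = [(-120)·(+1.3) − 180·(+2.4)] / 88500 = -0.006644
|∇h| = √(0.004638² + -0.006644²) = 0.008103
Seepage velocity v = K·i/n = 0.11 × 0.008103 / 0.38 = 0.002346 m/day.
t = 1000 / 0.002346 = 4.263e+05 days = 1.17e+03 years.

1200 years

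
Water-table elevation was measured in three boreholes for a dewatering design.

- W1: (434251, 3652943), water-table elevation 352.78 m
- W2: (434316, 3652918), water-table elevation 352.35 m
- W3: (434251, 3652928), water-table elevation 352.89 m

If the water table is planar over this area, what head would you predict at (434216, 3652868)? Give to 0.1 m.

353.7 m

Differences from W1: to W2 (Δx, Δy, Δh) = (65, -25, -0.43); to W3 = (0, -15, +0.11).
Determinant of the coordinate differences = 65·(-15) − 0·(-25) = -975.
∂h/∂x = [(-0.43)·(-15) − (+0.11)·(-25)] / -975 = -0.009436
∂h/∂y = [65·(+0.11) − 0·(-0.43)] / -975 = -0.007333
h(434216, 3652868) = 352.78 + (-0.009436)·(-35) + (-0.007333)·(-75) = 352.78 +0.330 +0.550 = 353.660 m.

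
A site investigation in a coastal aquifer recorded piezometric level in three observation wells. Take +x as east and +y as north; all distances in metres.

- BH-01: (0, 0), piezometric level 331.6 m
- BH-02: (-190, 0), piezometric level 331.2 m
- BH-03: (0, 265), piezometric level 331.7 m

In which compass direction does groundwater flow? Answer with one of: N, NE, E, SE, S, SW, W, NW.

W

∂h/∂x = (331.2 − 331.6) / (-190 − 0) = +0.002105
∂h/∂y = (331.7 − 331.6) / (265 − 0) = +0.0003774
Flow = −∇h = (-0.002105 east, -0.0003774 north), which points west.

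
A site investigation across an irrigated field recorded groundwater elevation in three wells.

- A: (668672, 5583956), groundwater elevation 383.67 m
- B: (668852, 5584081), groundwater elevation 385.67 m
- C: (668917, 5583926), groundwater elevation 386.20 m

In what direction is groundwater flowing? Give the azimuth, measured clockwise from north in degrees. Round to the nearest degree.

With h = a·x + b·y + c and A as origin, the differences give:
  180·a + 125·b = +2.00
  245·a + (-30)·b = +2.53
Eliminate b (×(-30) and ×125, subtract): -36025·a = -376.250 → a = ∂h/∂x = +0.01044
Back-substitute: b = ∂h/∂y = +0.0009604.
Flow direction (−∇h) has components (-0.01044 E, -0.0009604 N).
Azimuth = atan2(E, N) = atan2(-0.01044, -0.0009604) = 264.7° ≈ 265°.

265°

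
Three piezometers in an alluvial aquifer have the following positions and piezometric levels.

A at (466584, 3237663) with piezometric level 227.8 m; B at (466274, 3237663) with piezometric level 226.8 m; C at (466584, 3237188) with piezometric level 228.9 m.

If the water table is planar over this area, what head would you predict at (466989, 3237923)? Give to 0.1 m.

∂h/∂x = (226.8 − 227.8) / (466274 − 466584) = +0.003226
∂h/∂y = (228.9 − 227.8) / (3237188 − 3237663) = -0.002316
h(466989, 3237923) = 227.8 + (+0.003226)·(405) + (-0.002316)·(260) = 227.8 +1.306 -0.602 = 228.504 m.

228.5 m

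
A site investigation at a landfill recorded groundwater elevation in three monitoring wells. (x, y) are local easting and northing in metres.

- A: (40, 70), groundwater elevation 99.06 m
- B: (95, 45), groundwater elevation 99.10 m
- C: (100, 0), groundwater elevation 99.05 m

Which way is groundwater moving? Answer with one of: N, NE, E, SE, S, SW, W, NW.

SW

With h = a·x + b·y + c and A as origin, the differences give:
  55·a + (-25)·b = +0.04
  60·a + (-70)·b = -0.01
Eliminate b (×(-70) and ×(-25), subtract): -2350·a = -3.050 → a = ∂h/∂x = +0.001298
Back-substitute: b = ∂h/∂y = +0.001255.
Flow = −∇h = (-0.001298 east, -0.001255 north), which points southwest.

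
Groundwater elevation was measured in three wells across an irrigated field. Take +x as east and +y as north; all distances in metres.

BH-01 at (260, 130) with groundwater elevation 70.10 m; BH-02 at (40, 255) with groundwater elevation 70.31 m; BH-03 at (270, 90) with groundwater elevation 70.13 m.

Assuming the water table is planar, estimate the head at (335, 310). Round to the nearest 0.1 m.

Taking BH-01 as reference: BH-02−BH-01 = (-220, 125, +0.21); BH-03−BH-01 = (10, -40, +0.03).
Determinant of the coordinate differences = (-220)·(-40) − 10·125 = 7550.
∂h/∂x = [(+0.21)·(-40) − (+0.03)·125] / 7550 = -0.001609
∂h/∂y = [(-220)·(+0.03) − 10·(+0.21)] / 7550 = -0.001152
h(335, 310) = 70.10 + (-0.001609)·(75) + (-0.001152)·(180) = 70.10 -0.121 -0.207 = 69.772 m.

69.8 m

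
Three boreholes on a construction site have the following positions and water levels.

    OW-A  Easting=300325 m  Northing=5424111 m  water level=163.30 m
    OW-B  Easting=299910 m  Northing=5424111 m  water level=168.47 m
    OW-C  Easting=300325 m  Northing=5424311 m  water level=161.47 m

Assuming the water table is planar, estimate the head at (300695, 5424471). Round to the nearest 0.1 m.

155.4 m

∂h/∂x = (168.47 − 163.30) / (299910 − 300325) = -0.01246
∂h/∂y = (161.47 − 163.30) / (5424311 − 5424111) = -0.009150
h(300695, 5424471) = 163.30 + (-0.01246)·(370) + (-0.009150)·(360) = 163.30 -4.609 -3.294 = 155.397 m.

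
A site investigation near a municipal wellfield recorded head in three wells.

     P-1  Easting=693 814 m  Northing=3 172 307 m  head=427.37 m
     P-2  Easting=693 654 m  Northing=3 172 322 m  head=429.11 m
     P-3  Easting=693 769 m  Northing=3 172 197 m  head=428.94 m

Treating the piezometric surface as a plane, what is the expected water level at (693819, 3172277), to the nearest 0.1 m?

427.6 m

Differences from P-1: to P-2 (Δx, Δy, Δh) = (-160, 15, +1.74); to P-3 = (-45, -110, +1.57).
Determinant of the coordinate differences = (-160)·(-110) − (-45)·15 = 18275.
∂h/∂x = [(+1.74)·(-110) − (+1.57)·15] / 18275 = -0.01176
∂h/∂y = [(-160)·(+1.57) − (-45)·(+1.74)] / 18275 = -0.009461
h(693819, 3172277) = 427.37 + (-0.01176)·(5) + (-0.009461)·(-30) = 427.37 -0.059 +0.284 = 427.595 m.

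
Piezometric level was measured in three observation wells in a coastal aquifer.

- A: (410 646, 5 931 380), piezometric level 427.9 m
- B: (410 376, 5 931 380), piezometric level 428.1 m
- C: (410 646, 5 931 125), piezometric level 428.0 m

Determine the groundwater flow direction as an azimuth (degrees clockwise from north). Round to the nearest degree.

∂h/∂x = (428.1 − 427.9) / (410376 − 410646) = -0.0007407
∂h/∂y = (428.0 − 427.9) / (5931125 − 5931380) = -0.0003922
Flow direction (−∇h) has components (+0.0007407 E, +0.0003922 N).
Azimuth = atan2(E, N) = atan2(+0.0007407, +0.0003922) = 62.1° ≈ 062°.

062°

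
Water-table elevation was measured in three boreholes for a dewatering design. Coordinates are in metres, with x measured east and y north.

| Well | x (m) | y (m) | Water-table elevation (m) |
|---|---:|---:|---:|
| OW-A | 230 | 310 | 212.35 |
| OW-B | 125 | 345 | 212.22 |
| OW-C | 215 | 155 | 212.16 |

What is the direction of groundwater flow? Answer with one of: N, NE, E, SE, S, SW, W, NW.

Differences from OW-A: to OW-B (Δx, Δy, Δh) = (-105, 35, -0.13); to OW-C = (-15, -155, -0.19).
Solve a·Δx + b·Δy = Δh: det = (-105)·(-155) − (-15)·35 = 16800.
∂h/∂x = [(-0.13)·(-155) − (-0.19)·35] / 16800 = +0.001595
∂h/∂y = [(-105)·(-0.19) − (-15)·(-0.13)] / 16800 = +0.001071
Flow = −∇h = (-0.001595 east, -0.001071 north), which points southwest.

SW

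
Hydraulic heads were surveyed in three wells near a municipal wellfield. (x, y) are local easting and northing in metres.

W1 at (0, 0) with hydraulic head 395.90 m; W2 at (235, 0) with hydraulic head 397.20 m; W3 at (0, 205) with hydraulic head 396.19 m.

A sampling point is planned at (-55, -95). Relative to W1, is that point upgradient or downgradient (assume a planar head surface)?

∂h/∂x = (397.20 − 395.90) / (235 − 0) = +0.005532
∂h/∂y = (396.19 − 395.90) / (205 − 0) = +0.001415
Head at (-55, -95) = 395.90 + (+0.005532)·(-55) + (+0.001415)·(-95) = 395.46 m.
That is lower than the 395.90 m at W1, so the point is downgradient.

downgradient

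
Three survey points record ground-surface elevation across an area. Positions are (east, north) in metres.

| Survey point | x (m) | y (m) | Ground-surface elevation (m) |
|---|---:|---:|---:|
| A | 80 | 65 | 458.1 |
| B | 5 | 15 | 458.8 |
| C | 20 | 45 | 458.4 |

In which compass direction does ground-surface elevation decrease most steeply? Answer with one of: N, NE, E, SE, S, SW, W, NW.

N

With z = a·x + b·y + c and A as origin, the differences give:
  (-75)·a + (-50)·b = +0.7
  (-60)·a + (-20)·b = +0.3
Eliminate b (×(-20) and ×(-50), subtract): -1500·a = 1.00 → a = ∂z/∂x = -0.0006667
Back-substitute: b = ∂z/∂y = -0.01300.
Steepest decrease is along −∇f = (+0.0006667 E, +0.01300 N) → north.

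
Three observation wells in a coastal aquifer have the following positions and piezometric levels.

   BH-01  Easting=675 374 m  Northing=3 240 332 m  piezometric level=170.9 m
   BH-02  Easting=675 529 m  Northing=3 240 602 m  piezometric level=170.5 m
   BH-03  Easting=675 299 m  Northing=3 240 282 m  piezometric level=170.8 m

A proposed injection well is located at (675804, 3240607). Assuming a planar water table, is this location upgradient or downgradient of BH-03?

upgradient

With h = a·x + b·y + c and BH-01 as origin, the differences give:
  155·a + 270·b = -0.4
  (-75)·a + (-50)·b = -0.1
Eliminate b (×(-50) and ×270, subtract): 12500·a = 47.00 → a = ∂h/∂x = +0.003760
Back-substitute: b = ∂h/∂y = -0.003640.
Head at (675804, 3240607) = 170.9 + (+0.003760)·(430) + (-0.003640)·(275) = 171.52 m.
That is higher than the 170.8 m at BH-03, so the point is upgradient.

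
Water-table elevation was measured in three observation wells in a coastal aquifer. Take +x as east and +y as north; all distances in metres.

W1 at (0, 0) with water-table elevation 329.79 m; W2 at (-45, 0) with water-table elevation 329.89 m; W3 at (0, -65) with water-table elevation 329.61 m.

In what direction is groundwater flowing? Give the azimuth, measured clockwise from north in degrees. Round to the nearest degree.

141°

∂h/∂x = (329.89 − 329.79) / (-45 − 0) = -0.002222
∂h/∂y = (329.61 − 329.79) / (-65 − 0) = +0.002769
Flow direction (−∇h) has components (+0.002222 E, -0.002769 N).
Azimuth = atan2(E, N) = atan2(+0.002222, -0.002769) = 141.3° ≈ 141°.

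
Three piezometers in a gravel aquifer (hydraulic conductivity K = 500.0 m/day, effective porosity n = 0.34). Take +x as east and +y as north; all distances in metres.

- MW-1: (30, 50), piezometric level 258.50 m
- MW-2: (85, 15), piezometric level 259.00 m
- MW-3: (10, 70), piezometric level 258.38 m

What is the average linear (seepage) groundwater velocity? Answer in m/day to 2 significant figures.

Differences from MW-1: to MW-2 (Δx, Δy, Δh) = (55, -35, +0.50); to MW-3 = (-20, 20, -0.12).
Solve a·Δx + b·Δy = Δh: det = 55·20 − (-20)·(-35) = 400.
∂h/∂x = [(+0.50)·20 − (-0.12)·(-35)] / 400 = +0.01450
∂h/∂y = [55·(-0.12) − (-20)·(+0.50)] / 400 = +0.008500
|∇h| = √(0.01450² + 0.008500²) = 0.01681
Seepage velocity v = K·i/n = 500.0 × 0.01681 / 0.34 = 24.72 m/day.

25 m/day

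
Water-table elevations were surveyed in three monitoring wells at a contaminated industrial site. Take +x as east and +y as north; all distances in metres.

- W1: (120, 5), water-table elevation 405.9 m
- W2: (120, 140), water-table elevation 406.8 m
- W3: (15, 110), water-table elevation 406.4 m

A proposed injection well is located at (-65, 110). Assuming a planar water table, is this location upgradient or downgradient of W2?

Taking W1 as reference: W2−W1 = (0, 135, +0.9); W3−W1 = (-105, 105, +0.5).
Solve a·Δx + b·Δy = Δh: det = 0·105 − (-105)·135 = 14175.
∂h/∂x = [(+0.9)·105 − (+0.5)·135] / 14175 = +0.001905
∂h/∂y = [0·(+0.5) − (-105)·(+0.9)] / 14175 = +0.006667
Head at (-65, 110) = 405.9 + (+0.001905)·(-185) + (+0.006667)·(105) = 406.25 m.
That is lower than the 406.8 m at W2, so the point is downgradient.

downgradient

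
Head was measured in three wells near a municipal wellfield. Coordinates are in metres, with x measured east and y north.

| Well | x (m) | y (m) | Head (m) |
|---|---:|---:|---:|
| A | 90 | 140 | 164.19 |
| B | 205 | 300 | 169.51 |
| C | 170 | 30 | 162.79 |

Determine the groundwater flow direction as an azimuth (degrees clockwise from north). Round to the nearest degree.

212°

Taking A as reference: B−A = (115, 160, +5.32); C−A = (80, -110, -1.40).
Solve a·Δx + b·Δy = Δh: det = 115·(-110) − 80·160 = -25450.
∂h/∂x = [(+5.32)·(-110) − (-1.40)·160] / -25450 = +0.01419
∂h/∂y = [115·(-1.40) − 80·(+5.32)] / -25450 = +0.02305
Flow direction (−∇h) has components (-0.01419 E, -0.02305 N).
Azimuth = atan2(E, N) = atan2(-0.01419, -0.02305) = 211.6° ≈ 212°.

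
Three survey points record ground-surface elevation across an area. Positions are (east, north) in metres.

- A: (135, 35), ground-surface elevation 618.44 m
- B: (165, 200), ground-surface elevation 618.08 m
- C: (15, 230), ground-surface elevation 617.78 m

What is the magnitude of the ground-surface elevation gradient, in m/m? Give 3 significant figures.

Taking A as reference: B−A = (30, 165, -0.36); C−A = (-120, 195, -0.66).
Solve a·Δx + b·Δy = Δz: det = 30·195 − (-120)·165 = 25650.
∂z/∂x = [(-0.36)·195 − (-0.66)·165] / 25650 = +0.001509
∂z/∂y = [30·(-0.66) − (-120)·(-0.36)] / 25650 = -0.002456
|∇f| = √(0.001509² + -0.002456²) = 0.002883 m/m

0.00288 m/m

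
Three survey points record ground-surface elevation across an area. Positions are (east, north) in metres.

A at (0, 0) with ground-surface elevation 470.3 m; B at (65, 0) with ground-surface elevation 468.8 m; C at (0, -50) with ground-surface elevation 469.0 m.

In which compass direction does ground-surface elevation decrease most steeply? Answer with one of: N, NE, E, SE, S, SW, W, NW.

SE

∂z/∂x = (468.8 − 470.3) / (65 − 0) = -0.02308
∂z/∂y = (469.0 − 470.3) / (-50 − 0) = +0.02600
Steepest decrease is along −∇f = (+0.02308 E, -0.02600 N) → southeast.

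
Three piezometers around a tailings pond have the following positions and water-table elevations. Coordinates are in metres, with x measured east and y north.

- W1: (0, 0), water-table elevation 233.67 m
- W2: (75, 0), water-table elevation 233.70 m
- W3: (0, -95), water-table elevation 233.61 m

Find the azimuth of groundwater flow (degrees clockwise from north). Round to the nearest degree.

∂h/∂x = (233.70 − 233.67) / (75 − 0) = +0.0004000
∂h/∂y = (233.61 − 233.67) / (-95 − 0) = +0.0006316
Flow direction (−∇h) has components (-0.0004000 E, -0.0006316 N).
Azimuth = atan2(E, N) = atan2(-0.0004000, -0.0006316) = 212.3° ≈ 212°.

212°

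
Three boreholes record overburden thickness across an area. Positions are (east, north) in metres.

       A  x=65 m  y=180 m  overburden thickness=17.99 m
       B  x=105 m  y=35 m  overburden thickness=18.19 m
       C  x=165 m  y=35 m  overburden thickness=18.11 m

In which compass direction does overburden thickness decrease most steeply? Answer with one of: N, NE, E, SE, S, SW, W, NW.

NE

Differences from A: to B (Δx, Δy, Δh) = (40, -145, +0.20); to C = (100, -145, +0.12).
Solve a·Δx + b·Δy = Δd: det = 40·(-145) − 100·(-145) = 8700.
∂d/∂x = [(+0.20)·(-145) − (+0.12)·(-145)] / 8700 = -0.001333
∂d/∂y = [40·(+0.12) − 100·(+0.20)] / 8700 = -0.001747
Steepest decrease is along −∇f = (+0.001333 E, +0.001747 N) → northeast.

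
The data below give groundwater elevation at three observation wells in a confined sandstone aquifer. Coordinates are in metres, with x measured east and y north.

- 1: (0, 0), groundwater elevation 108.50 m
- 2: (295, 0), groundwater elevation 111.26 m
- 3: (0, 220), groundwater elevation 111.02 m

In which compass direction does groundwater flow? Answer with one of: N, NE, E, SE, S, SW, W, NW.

∂h/∂x = (111.26 − 108.50) / (295 − 0) = +0.009356
∂h/∂y = (111.02 − 108.50) / (220 − 0) = +0.01145
Flow = −∇h = (-0.009356 east, -0.01145 north), which points southwest.

SW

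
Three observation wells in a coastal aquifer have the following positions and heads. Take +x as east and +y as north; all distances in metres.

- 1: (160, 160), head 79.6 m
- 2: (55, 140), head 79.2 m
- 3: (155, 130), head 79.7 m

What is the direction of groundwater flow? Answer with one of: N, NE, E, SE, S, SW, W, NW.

NW

Taking 1 as reference: 2−1 = (-105, -20, -0.4); 3−1 = (-5, -30, +0.1).
Solve a·Δx + b·Δy = Δh: det = (-105)·(-30) − (-5)·(-20) = 3050.
∂h/∂x = [(-0.4)·(-30) − (+0.1)·(-20)] / 3050 = +0.004590
∂h/∂y = [(-105)·(+0.1) − (-5)·(-0.4)] / 3050 = -0.004098
Flow = −∇h = (-0.004590 east, +0.004098 north), which points northwest.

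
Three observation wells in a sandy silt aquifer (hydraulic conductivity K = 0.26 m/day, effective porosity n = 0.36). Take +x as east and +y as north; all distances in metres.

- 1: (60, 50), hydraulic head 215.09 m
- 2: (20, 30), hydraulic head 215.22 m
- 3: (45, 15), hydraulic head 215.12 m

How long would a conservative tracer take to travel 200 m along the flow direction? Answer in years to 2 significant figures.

Taking 1 as reference: 2−1 = (-40, -20, +0.13); 3−1 = (-15, -35, +0.03).
Determinant of the coordinate differences = (-40)·(-35) − (-15)·(-20) = 1100.
∂h/∂x = [(+0.13)·(-35) − (+0.03)·(-20)] / 1100 = -0.003591
∂h/∂y = [(-40)·(+0.03) − (-15)·(+0.13)] / 1100 = +0.0006818
|∇h| = √(-0.003591² + 0.0006818²) = 0.003655
Seepage velocity v = K·i/n = 0.26 × 0.003655 / 0.36 = 0.00264 m/day.
t = 200 / 0.00264 = 7.576e+04 days = 207 years.

210 years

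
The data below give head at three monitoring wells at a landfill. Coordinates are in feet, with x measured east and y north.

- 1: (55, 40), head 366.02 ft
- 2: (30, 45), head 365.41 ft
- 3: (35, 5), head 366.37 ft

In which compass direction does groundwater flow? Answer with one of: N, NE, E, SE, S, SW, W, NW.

Differences from 1: to 2 (Δx, Δy, Δh) = (-25, 5, -0.61); to 3 = (-20, -35, +0.35).
Solve a·Δx + b·Δy = Δh: det = (-25)·(-35) − (-20)·5 = 975.
∂h/∂x = [(-0.61)·(-35) − (+0.35)·5] / 975 = +0.02010
∂h/∂y = [(-25)·(+0.35) − (-20)·(-0.61)] / 975 = -0.02149
Flow = −∇h = (-0.02010 east, +0.02149 north), which points northwest.

NW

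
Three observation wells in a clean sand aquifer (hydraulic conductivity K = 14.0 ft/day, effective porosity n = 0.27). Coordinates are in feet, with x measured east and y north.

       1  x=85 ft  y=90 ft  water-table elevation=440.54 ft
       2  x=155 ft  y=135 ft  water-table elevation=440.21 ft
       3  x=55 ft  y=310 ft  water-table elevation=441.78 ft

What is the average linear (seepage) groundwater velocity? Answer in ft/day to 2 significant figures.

0.46 ft/day

Three-point gradient (reference 1): Δ to 2 = (70, 45, -0.33), Δ to 3 = (-30, 220, +1.24).
∂h/∂x = -0.007666, ∂h/∂y = +0.004591 (det = 16750).
|∇h| = √(-0.007666² + 0.004591²) = 0.008936
Seepage velocity v = K·i/n = 14.0 × 0.008936 / 0.27 = 0.4633 ft/day.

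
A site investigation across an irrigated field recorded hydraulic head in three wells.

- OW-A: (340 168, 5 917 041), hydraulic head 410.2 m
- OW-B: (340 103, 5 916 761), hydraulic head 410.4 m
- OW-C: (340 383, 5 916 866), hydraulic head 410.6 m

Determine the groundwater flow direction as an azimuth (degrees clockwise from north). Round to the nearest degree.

312°

Differences from OW-A: to OW-B (Δx, Δy, Δh) = (-65, -280, +0.2); to OW-C = (215, -175, +0.4).
Determinant of the coordinate differences = (-65)·(-175) − 215·(-280) = 71575.
∂h/∂x = [(+0.2)·(-175) − (+0.4)·(-280)] / 71575 = +0.001076
∂h/∂y = [(-65)·(+0.4) − 215·(+0.2)] / 71575 = -0.0009640
Flow direction (−∇h) has components (-0.001076 E, +0.0009640 N).
Azimuth = atan2(E, N) = atan2(-0.001076, +0.0009640) = 311.9° ≈ 312°.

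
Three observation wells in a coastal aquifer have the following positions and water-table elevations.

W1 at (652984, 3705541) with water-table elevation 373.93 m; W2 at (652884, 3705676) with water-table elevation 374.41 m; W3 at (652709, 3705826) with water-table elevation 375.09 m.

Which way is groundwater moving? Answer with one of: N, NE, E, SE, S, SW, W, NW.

SE

With h = a·x + b·y + c and W1 as origin, the differences give:
  (-100)·a + 135·b = +0.48
  (-275)·a + 285·b = +1.16
Eliminate b (×285 and ×135, subtract): 8625·a = -19.800 → a = ∂h/∂x = -0.002296
Back-substitute: b = ∂h/∂y = +0.001855.
Flow = −∇h = (+0.002296 east, -0.001855 north), which points southeast.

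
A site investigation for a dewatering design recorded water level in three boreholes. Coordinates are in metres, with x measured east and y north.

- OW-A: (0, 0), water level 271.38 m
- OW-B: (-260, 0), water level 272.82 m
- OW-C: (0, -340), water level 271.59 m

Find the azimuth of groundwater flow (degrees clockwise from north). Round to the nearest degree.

∂h/∂x = (272.82 − 271.38) / (-260 − 0) = -0.005538
∂h/∂y = (271.59 − 271.38) / (-340 − 0) = -0.0006176
Flow direction (−∇h) has components (+0.005538 E, +0.0006176 N).
Azimuth = atan2(E, N) = atan2(+0.005538, +0.0006176) = 83.6° ≈ 084°.

084°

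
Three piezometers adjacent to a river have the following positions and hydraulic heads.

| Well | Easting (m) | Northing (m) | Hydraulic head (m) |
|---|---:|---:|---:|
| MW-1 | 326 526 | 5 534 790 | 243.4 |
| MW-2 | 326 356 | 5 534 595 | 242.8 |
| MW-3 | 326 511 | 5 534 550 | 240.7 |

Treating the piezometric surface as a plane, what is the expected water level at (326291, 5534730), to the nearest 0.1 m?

Three-point gradient (reference MW-1): Δ to MW-2 = (-170, -195, -0.6), Δ to MW-3 = (-15, -240, -2.7).
∂h/∂x = -0.01010, ∂h/∂y = +0.01188 (det = 37875).
h(326291, 5534730) = 243.4 + (-0.01010)·(-235) + (+0.01188)·(-60) = 243.4 +2.373 -0.713 = 245.060 m.

245.1 m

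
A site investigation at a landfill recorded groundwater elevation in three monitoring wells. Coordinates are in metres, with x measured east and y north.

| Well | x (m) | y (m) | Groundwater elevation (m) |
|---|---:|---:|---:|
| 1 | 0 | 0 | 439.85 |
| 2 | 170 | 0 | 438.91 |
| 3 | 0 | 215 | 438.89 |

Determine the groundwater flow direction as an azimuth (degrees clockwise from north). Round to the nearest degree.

051°

∂h/∂x = (438.91 − 439.85) / (170 − 0) = -0.005529
∂h/∂y = (438.89 − 439.85) / (215 − 0) = -0.004465
Flow direction (−∇h) has components (+0.005529 E, +0.004465 N).
Azimuth = atan2(E, N) = atan2(+0.005529, +0.004465) = 51.1° ≈ 051°.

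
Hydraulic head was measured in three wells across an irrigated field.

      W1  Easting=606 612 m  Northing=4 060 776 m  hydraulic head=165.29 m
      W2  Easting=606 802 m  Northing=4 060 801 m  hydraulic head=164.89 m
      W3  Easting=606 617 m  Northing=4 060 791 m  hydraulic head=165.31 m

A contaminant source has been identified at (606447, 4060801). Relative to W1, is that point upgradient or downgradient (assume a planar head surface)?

upgradient

Differences from W1: to W2 (Δx, Δy, Δh) = (190, 25, -0.40); to W3 = (5, 15, +0.02).
Determinant of the coordinate differences = 190·15 − 5·25 = 2725.
∂h/∂x = [(-0.40)·15 − (+0.02)·25] / 2725 = -0.002385
∂h/∂y = [190·(+0.02) − 5·(-0.40)] / 2725 = +0.002128
Head at (606447, 4060801) = 165.29 + (-0.002385)·(-165) + (+0.002128)·(25) = 165.74 m.
That is higher than the 165.29 m at W1, so the point is upgradient.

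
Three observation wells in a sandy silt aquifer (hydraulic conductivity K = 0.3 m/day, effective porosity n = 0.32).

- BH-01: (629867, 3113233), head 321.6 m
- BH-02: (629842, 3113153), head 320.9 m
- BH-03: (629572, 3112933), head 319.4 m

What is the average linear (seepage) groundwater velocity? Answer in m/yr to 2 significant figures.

3.3 m/yr

With h = a·x + b·y + c and BH-01 as origin, the differences give:
  (-25)·a + (-80)·b = -0.7
  (-295)·a + (-300)·b = -2.2
Eliminate b (×(-300) and ×(-80), subtract): -16100·a = 34.00 → a = ∂h/∂x = -0.002112
Back-substitute: b = ∂h/∂y = +0.009410.
|∇h| = √(-0.002112² + 0.009410²) = 0.009644
Seepage velocity v = K·i/n = 0.3 × 0.009644 / 0.32 = 0.009041 m/day = 3.302 m/yr.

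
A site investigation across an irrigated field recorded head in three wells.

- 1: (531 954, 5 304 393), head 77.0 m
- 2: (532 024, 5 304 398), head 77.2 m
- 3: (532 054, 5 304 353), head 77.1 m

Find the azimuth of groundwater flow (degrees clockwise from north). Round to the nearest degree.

213°

Differences from 1: to 2 (Δx, Δy, Δh) = (70, 5, +0.2); to 3 = (100, -40, +0.1).
Solve a·Δx + b·Δy = Δh: det = 70·(-40) − 100·5 = -3300.
∂h/∂x = [(+0.2)·(-40) − (+0.1)·5] / -3300 = +0.002576
∂h/∂y = [70·(+0.1) − 100·(+0.2)] / -3300 = +0.003939
Flow direction (−∇h) has components (-0.002576 E, -0.003939 N).
Azimuth = atan2(E, N) = atan2(-0.002576, -0.003939) = 213.2° ≈ 213°.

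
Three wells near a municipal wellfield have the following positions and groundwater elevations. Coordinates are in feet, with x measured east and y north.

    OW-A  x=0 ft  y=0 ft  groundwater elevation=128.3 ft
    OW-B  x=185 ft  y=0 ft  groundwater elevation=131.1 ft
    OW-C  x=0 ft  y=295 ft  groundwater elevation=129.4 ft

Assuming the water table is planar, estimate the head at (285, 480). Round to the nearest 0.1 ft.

∂h/∂x = (131.1 − 128.3) / (185 − 0) = +0.01514
∂h/∂y = (129.4 − 128.3) / (295 − 0) = +0.003729
h(285, 480) = 128.3 + (+0.01514)·(285) + (+0.003729)·(480) = 128.3 +4.314 +1.790 = 134.403 ft.

134.4 ft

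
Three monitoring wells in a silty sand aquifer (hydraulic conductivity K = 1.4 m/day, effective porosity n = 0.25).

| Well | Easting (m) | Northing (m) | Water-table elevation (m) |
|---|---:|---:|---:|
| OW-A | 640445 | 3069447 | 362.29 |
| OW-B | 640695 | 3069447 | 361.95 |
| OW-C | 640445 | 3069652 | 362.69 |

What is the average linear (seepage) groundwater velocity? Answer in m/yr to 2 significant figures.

∂h/∂x = (361.95 − 362.29) / (640695 − 640445) = -0.001360
∂h/∂y = (362.69 − 362.29) / (3069652 − 3069447) = +0.001951
|∇h| = √(-0.001360² + 0.001951²) = 0.002378
Seepage velocity v = K·i/n = 1.4 × 0.002378 / 0.25 = 0.01332 m/day = 4.865 m/yr.

4.9 m/yr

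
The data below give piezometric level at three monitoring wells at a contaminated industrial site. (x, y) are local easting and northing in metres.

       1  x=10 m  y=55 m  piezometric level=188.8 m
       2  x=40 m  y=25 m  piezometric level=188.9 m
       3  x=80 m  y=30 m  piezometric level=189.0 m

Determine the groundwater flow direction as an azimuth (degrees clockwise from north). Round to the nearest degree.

Taking 1 as reference: 2−1 = (30, -30, +0.1); 3−1 = (70, -25, +0.2).
Determinant of the coordinate differences = 30·(-25) − 70·(-30) = 1350.
∂h/∂x = [(+0.1)·(-25) − (+0.2)·(-30)] / 1350 = +0.002593
∂h/∂y = [30·(+0.2) − 70·(+0.1)] / 1350 = -0.0007407
Flow direction (−∇h) has components (-0.002593 E, +0.0007407 N).
Azimuth = atan2(E, N) = atan2(-0.002593, +0.0007407) = 285.9° ≈ 286°.

286°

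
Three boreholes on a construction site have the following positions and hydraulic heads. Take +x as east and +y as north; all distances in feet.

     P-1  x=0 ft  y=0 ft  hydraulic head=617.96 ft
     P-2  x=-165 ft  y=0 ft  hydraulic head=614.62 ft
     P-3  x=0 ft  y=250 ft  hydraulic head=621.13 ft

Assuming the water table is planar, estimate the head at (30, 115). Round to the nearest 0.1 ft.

620.0 ft

∂h/∂x = (614.62 − 617.96) / (-165 − 0) = +0.02024
∂h/∂y = (621.13 − 617.96) / (250 − 0) = +0.01268
h(30, 115) = 617.96 + (+0.02024)·(30) + (+0.01268)·(115) = 617.96 +0.607 +1.458 = 620.025 ft.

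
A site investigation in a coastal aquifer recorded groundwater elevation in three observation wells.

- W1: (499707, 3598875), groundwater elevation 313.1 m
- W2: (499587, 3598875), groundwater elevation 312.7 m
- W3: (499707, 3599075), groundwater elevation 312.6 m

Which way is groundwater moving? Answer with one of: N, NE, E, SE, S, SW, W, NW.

NW

∂h/∂x = (312.7 − 313.1) / (499587 − 499707) = +0.003333
∂h/∂y = (312.6 − 313.1) / (3599075 − 3598875) = -0.002500
Flow = −∇h = (-0.003333 east, +0.002500 north), which points northwest.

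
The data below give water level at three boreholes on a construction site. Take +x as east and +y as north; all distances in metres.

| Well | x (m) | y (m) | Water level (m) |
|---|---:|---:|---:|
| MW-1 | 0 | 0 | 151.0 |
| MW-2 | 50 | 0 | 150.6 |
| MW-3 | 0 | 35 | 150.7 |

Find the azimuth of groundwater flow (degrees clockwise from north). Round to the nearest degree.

043°

∂h/∂x = (150.6 − 151.0) / (50 − 0) = -0.008000
∂h/∂y = (150.7 − 151.0) / (35 − 0) = -0.008571
Flow direction (−∇h) has components (+0.008000 E, +0.008571 N).
Azimuth = atan2(E, N) = atan2(+0.008000, +0.008571) = 43.0° ≈ 043°.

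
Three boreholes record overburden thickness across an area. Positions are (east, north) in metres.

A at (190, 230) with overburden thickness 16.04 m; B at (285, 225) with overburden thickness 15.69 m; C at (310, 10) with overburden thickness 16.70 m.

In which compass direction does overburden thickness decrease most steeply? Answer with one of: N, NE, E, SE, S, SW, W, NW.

Three-point gradient (reference A): Δ to B = (95, -5, -0.35), Δ to C = (120, -220, +0.66).
∂d/∂x = -0.003956, ∂d/∂y = -0.005158 (det = -20300).
Steepest decrease is along −∇f = (+0.003956 E, +0.005158 N) → northeast.

NE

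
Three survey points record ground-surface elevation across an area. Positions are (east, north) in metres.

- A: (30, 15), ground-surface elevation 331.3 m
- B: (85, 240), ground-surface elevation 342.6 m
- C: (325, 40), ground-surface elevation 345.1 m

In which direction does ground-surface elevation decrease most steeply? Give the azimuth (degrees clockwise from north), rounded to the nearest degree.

228°

Differences from A: to B (Δx, Δy, Δh) = (55, 225, +11.3); to C = (295, 25, +13.8).
Determinant of the coordinate differences = 55·25 − 295·225 = -65000.
∂z/∂x = [(+11.3)·25 − (+13.8)·225] / -65000 = +0.04342
∂z/∂y = [55·(+13.8) − 295·(+11.3)] / -65000 = +0.03961
Steepest decrease is along −∇f: components (-0.04342 E, -0.03961 N).
Azimuth = atan2(-0.04342, -0.03961) = 227.6° ≈ 228°.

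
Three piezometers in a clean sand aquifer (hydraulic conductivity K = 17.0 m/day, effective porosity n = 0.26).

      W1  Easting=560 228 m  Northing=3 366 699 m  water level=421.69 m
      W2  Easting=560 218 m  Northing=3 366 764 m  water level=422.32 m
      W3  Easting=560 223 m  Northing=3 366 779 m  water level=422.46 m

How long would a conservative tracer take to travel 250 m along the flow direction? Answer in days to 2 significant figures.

400 days

Three-point gradient (reference W1): Δ to W2 = (-10, 65, +0.63), Δ to W3 = (-5, 80, +0.77).
∂h/∂x = -0.0007368, ∂h/∂y = +0.009579 (det = -475).
|∇h| = √(-0.0007368² + 0.009579²) = 0.009607
Seepage velocity v = K·i/n = 17.0 × 0.009607 / 0.26 = 0.6281 m/day.
t = 250 / 0.6281 = 398 days.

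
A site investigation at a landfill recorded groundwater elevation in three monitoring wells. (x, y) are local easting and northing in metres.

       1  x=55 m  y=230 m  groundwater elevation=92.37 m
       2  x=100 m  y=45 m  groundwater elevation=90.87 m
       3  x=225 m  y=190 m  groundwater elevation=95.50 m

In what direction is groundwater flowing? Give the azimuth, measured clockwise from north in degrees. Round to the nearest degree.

238°

Taking 1 as reference: 2−1 = (45, -185, -1.50); 3−1 = (170, -40, +3.13).
Determinant of the coordinate differences = 45·(-40) − 170·(-185) = 29650.
∂h/∂x = [(-1.50)·(-40) − (+3.13)·(-185)] / 29650 = +0.02155
∂h/∂y = [45·(+3.13) − 170·(-1.50)] / 29650 = +0.01335
Flow direction (−∇h) has components (-0.02155 E, -0.01335 N).
Azimuth = atan2(E, N) = atan2(-0.02155, -0.01335) = 238.2° ≈ 238°.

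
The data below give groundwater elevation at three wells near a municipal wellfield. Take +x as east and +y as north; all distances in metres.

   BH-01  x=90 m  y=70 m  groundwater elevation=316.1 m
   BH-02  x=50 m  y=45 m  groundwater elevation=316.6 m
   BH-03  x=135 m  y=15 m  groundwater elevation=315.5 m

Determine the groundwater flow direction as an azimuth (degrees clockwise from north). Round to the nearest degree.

092°

With h = a·x + b·y + c and BH-01 as origin, the differences give:
  (-40)·a + (-25)·b = +0.5
  45·a + (-55)·b = -0.6
Eliminate b (×(-55) and ×(-25), subtract): 3325·a = -42.50 → a = ∂h/∂x = -0.01278
Back-substitute: b = ∂h/∂y = +0.0004511.
Flow direction (−∇h) has components (+0.01278 E, -0.0004511 N).
Azimuth = atan2(E, N) = atan2(+0.01278, -0.0004511) = 92.0° ≈ 092°.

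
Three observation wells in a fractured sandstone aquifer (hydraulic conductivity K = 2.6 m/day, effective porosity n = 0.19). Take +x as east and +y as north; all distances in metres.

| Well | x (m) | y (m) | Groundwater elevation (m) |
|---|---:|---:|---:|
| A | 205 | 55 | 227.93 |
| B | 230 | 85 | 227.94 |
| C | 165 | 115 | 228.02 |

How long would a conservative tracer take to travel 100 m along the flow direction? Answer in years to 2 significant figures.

Taking A as reference: B−A = (25, 30, +0.01); C−A = (-40, 60, +0.09).
Solve a·Δx + b·Δy = Δh: det = 25·60 − (-40)·30 = 2700.
∂h/∂x = [(+0.01)·60 − (+0.09)·30] / 2700 = -0.0007778
∂h/∂y = [25·(+0.09) − (-40)·(+0.01)] / 2700 = +0.0009815
|∇h| = √(-0.0007778² + 0.0009815²) = 0.001252
Seepage velocity v = K·i/n = 2.6 × 0.001252 / 0.19 = 0.01713 m/day.
t = 100 / 0.01713 = 5838 days = 16 years.

16 years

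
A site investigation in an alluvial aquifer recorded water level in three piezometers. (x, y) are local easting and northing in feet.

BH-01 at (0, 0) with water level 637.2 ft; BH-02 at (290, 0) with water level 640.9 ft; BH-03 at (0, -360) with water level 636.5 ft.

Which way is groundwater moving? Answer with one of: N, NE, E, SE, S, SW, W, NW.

W

∂h/∂x = (640.9 − 637.2) / (290 − 0) = +0.01276
∂h/∂y = (636.5 − 637.2) / (-360 − 0) = +0.001944
Flow = −∇h = (-0.01276 east, -0.001944 north), which points west.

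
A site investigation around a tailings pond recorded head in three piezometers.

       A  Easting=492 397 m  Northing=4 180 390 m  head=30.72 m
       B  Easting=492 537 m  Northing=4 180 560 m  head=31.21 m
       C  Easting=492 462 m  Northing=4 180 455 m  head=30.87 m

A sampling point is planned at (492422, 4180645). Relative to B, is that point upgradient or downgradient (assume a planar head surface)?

upgradient

Differences from A: to B (Δx, Δy, Δh) = (140, 170, +0.49); to C = (65, 65, +0.15).
Determinant of the coordinate differences = 140·65 − 65·170 = -1950.
∂h/∂x = [(+0.49)·65 − (+0.15)·170] / -1950 = -0.003256
∂h/∂y = [140·(+0.15) − 65·(+0.49)] / -1950 = +0.005564
Head at (492422, 4180645) = 30.72 + (-0.003256)·(25) + (+0.005564)·(255) = 32.06 m.
That is higher than the 31.21 m at B, so the point is upgradient.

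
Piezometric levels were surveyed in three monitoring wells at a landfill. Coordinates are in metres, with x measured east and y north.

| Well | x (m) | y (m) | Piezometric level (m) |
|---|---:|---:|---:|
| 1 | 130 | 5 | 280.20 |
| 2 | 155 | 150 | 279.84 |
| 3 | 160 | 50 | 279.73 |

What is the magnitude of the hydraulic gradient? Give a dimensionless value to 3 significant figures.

Three-point gradient (reference 1): Δ to 2 = (25, 145, -0.36), Δ to 3 = (30, 45, -0.47).
∂h/∂x = -0.01611, ∂h/∂y = +0.0002946 (det = -3225).
|∇h| = √(-0.01611² + 0.0002946²) = 0.01611

0.0161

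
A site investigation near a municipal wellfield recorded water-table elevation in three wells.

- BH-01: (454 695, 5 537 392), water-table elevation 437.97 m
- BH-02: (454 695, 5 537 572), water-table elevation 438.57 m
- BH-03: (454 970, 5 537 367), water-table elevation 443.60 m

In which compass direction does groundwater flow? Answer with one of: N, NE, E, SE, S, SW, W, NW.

Differences from BH-01: to BH-02 (Δx, Δy, Δh) = (0, 180, +0.60); to BH-03 = (275, -25, +5.63).
Determinant of the coordinate differences = 0·(-25) − 275·180 = -49500.
∂h/∂x = [(+0.60)·(-25) − (+5.63)·180] / -49500 = +0.02078
∂h/∂y = [0·(+5.63) − 275·(+0.60)] / -49500 = +0.003333
Flow = −∇h = (-0.02078 east, -0.003333 north), which points west.

W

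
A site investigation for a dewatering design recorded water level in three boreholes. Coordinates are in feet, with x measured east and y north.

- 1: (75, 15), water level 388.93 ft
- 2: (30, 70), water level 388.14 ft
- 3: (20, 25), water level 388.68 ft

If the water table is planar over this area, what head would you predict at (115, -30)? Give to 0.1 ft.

389.6 ft

Differences from 1: to 2 (Δx, Δy, Δh) = (-45, 55, -0.79); to 3 = (-55, 10, -0.25).
Determinant of the coordinate differences = (-45)·10 − (-55)·55 = 2575.
∂h/∂x = [(-0.79)·10 − (-0.25)·55] / 2575 = +0.002272
∂h/∂y = [(-45)·(-0.25) − (-55)·(-0.79)] / 2575 = -0.01250
h(115, -30) = 388.93 + (+0.002272)·(40) + (-0.01250)·(-45) = 388.93 +0.091 +0.563 = 389.584 ft.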